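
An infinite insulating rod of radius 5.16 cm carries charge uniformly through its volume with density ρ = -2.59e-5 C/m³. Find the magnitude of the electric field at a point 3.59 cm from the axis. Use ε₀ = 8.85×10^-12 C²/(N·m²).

|E| = 5.25×10^4 N/C

Coaxial Gaussian cylinder, radius r = 3.59 cm, length L (r < R).
Charge inside radius r per length L is ρ·πr²·L, so λ_enc = ρπr² = -1.049e-7 C/m.
By Gauss's law (flux through the curved wall only), E·2πrL = λ_enc L/ε₀.
E = |λ_enc|/(2πε₀r) = (1.049e-7)/(2π·8.85×10^-12·0.0359) = 5.25e4 N/C.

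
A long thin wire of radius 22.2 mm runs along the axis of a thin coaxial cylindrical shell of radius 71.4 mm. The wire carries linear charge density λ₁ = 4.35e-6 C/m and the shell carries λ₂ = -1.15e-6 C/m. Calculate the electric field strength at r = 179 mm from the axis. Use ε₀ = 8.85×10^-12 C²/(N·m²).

E = 3.21×10^5 N/C

Take a coaxial cylindrical Gaussian surface of radius r = 179 mm and length L (r > 71.4 mm, enclosing both).
λ_enc = λ₁ + λ₂ = (4.35×10^-6) + (-1.15e-6) = 3.20×10^-6 C/m.
Gauss's law: E·2πrL = λ_enc L/ε₀.
E = |λ_enc|/(2πε₀r) = (3.20×10^-6)/(2π·8.85×10^-12·0.179) = 3.21e5 N/C.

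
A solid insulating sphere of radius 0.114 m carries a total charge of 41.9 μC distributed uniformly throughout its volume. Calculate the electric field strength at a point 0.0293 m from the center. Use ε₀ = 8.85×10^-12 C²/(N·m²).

By spherical symmetry E is radial; choose a Gaussian sphere of radius r = 0.0293 m (r < R).
For a uniform sphere the enclosed fraction is (r/R)³, so Q_enc = (41.9 μC)(0.0293/0.114)³ = 7.114e-7 C.
Applying ∮E·dA = Q_enc/ε₀ with Φ = E(4πr²):
E = |Q_enc|/(4πε₀r²) = (7.114e-7)/(4π·8.85×10^-12·(0.0293)²) = 7.45×10^6 N/C.

|E| ≈ 7.45×10^6 N/C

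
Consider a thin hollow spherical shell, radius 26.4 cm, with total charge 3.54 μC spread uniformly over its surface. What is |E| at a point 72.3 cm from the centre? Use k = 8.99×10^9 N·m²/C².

Symmetry ⇒ E = E(r) r̂. Gaussian sphere of radius r = 72.3 cm (r > 26.4 cm).
The entire shell is enclosed: Q_enc = 3.54×10^-6 C.
Since E is radial and uniform over the Gaussian sphere, Φ = E·4πr² = Q_enc/ε₀.
E = k|Q_enc|/r² = (8.99×10^9)(3.54×10^-6)/(0.723)² = 6.09e4 N/C.

E ≈ 6.09e4 N/C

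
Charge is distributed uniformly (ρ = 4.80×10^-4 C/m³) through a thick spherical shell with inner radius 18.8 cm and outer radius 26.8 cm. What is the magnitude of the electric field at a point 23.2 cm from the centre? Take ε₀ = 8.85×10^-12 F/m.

Symmetry ⇒ E = E(r) r̂. Gaussian sphere of radius r = 23.2 cm (within the shell material, 18.8 cm < r < 26.8 cm).
Only the shell between 18.8 cm and r is enclosed: Q_enc = ρ·(4π/3)(r³ − a³) = (4.80×10^-4)·(4π/3)·((0.232)³ − (0.188)³) = 1.175e-5 C.
Since E is radial and uniform over the Gaussian sphere, Φ = E·4πr² = Q_enc/ε₀.
E = |Q_enc|/(4πε₀r²) = (1.175×10^-5)/(4π·8.85×10^-12·(0.232)²) = 1.96×10^6 N/C.

1.96×10^6 N/C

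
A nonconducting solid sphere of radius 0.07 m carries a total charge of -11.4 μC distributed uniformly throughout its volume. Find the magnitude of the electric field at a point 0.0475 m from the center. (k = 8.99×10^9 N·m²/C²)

Take a concentric spherical Gaussian surface of radius r = 0.0475 m (r < R).
For a uniform sphere the enclosed fraction is (r/R)³, so Q_enc = (-11.4 μC)(0.0475/0.07)³ = -3.562×10^-6 C.
Gauss's law: E·4πr² = Q_enc/ε₀.
E = k|Q_enc|/r² = (8.99×10^9)(3.562e-6)/(0.0475)² = 1.42e7 N/C.

|E| = 1.42×10^7 V/m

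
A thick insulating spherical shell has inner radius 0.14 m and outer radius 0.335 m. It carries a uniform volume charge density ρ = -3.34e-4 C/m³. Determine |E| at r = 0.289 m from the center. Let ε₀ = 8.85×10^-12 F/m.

|E| ≈ 3.22e6 N/C

Take a concentric spherical Gaussian surface of radius r = 0.289 m (within the shell material, 0.14 m < r < 0.335 m).
Only the shell between 0.14 m and r is enclosed: Q_enc = ρ·(4π/3)(r³ − a³) = (-3.34×10^-4)·(4π/3)·((0.289)³ − (0.14)³) = -2.993×10^-5 C.
Since E is radial and uniform over the Gaussian sphere, Φ = E·4πr² = Q_enc/ε₀.
E = |Q_enc|/(4πε₀r²) = (2.993×10^-5)/(4π·8.85×10^-12·(0.289)²) = 3.22×10^6 N/C.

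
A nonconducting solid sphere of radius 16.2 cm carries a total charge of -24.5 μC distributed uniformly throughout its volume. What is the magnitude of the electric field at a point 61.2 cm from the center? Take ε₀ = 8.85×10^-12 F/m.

Take a concentric spherical Gaussian surface of radius r = 61.2 cm (r > R, so the entire charge is enclosed).
Q_enc = -24.5 μC = -2.45×10^-5 C.
Gauss's law: E·4πr² = Q_enc/ε₀.
E = |Q_enc|/(4πε₀r²) = (2.45e-5)/(4π·8.85×10^-12·(0.612)²) = 5.88×10^5 N/C.

|E| = 5.88×10^5 N/C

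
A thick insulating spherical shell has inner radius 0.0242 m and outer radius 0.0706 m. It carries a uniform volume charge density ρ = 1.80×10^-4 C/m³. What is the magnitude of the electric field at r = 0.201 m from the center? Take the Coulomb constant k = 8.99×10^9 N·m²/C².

Use a concentric Gaussian sphere at r = 0.201 m (r > 0.0706 m, enclosing the whole shell).
Q_enc = ρ·(4π/3)(b³ − a³) = (1.80×10^-4)·(4π/3)·((0.0706)³ − (0.0242)³) = 2.546e-7 C.
Since E is radial and uniform over the Gaussian sphere, Φ = E·4πr² = Q_enc/ε₀.
E = k|Q_enc|/r² = (8.99×10^9)(2.546e-7)/(0.201)² = 5.67e4 N/C.

5.67e4 N/C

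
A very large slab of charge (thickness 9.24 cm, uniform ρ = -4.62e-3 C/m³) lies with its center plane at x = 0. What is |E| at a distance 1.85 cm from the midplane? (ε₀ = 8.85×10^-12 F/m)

By symmetry E is perpendicular to the slab. A Gaussian pillbox from −1.85 cm to +1.85 cm (face area A) lies entirely within the slab.
Q_enc = ρ·(2x)·A and flux = 2EA, so 2EA = 2ρxA/ε₀ ⇒ E = |ρ|x/ε₀.
E = (4.62×10^-3)(0.0185)/(8.85×10^-12) = 9.66×10^6 N/C.

|E| = 9.66×10^6 N/C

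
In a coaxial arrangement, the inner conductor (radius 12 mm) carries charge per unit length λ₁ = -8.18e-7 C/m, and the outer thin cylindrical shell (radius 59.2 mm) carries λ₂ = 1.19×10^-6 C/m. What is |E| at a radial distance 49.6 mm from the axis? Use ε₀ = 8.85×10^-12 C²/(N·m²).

|E| ≈ 2.97e5 N/C

Coaxial Gaussian cylinder, radius r = 49.6 mm, length L (between the conductors, 12 mm < r < 59.2 mm).
The shell at 59.2 mm lies outside the Gaussian surface, so λ_enc = λ₁ = -8.18e-7 C/m.
Applying ∮E·dA = Q_enc/ε₀ with the end caps contributing no flux:
E = |λ_enc|/(2πε₀r) = (8.18×10^-7)/(2π·8.85×10^-12·0.0496) = 2.97e5 N/C.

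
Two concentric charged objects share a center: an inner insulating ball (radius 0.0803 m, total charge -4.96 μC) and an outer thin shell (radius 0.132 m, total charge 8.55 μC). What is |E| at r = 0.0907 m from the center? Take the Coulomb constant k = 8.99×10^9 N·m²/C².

E = 5.42×10^6 N/C

Take a concentric spherical Gaussian surface of radius r = 0.0907 m (between the bodies, 0.0803 m < r < 0.132 m).
The shell at 0.132 m lies outside the Gaussian surface, so Q_enc = -4.96 μC = -4.96×10^-6 C.
Applying ∮E·dA = Q_enc/ε₀ with Φ = E(4πr²):
E = k|Q_enc|/r² = (8.99×10^9)(4.96e-6)/(0.0907)² = 5.42×10^6 N/C.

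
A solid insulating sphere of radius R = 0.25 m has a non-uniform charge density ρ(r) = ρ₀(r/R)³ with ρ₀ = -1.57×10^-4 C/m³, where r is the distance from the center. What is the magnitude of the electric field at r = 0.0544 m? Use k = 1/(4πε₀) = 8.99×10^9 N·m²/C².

Use a concentric Gaussian sphere at r = 0.0544 m (r < R).
Integrate the density: Q_enc = 4π ∫₀^r ρ₀(r'/R)^3 r'² dr' = 4πρ₀ r^6/(6·R³) = -5.454×10^-10 C.
Since E is radial and uniform over the Gaussian sphere, Φ = E·4πr² = Q_enc/ε₀.
E = k|Q_enc|/r² = (8.99×10^9)(5.454×10^-10)/(0.0544)² = 1.66×10^3 N/C.

E ≈ 1.66×10^3 N/C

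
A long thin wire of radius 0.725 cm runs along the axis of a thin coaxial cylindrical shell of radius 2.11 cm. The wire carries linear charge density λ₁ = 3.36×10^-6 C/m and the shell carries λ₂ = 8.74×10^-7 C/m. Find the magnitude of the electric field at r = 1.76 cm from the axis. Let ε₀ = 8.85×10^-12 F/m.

E ≈ 3.43×10^6 V/m

By cylindrical symmetry E is radial; use a coaxial Gaussian cylinder of radius 1.76 cm and length L (between the conductors, 0.725 cm < r < 2.11 cm).
The shell at 2.11 cm lies outside the Gaussian surface, so λ_enc = λ₁ = 3.36×10^-6 C/m.
Applying ∮E·dA = Q_enc/ε₀ with the end caps contributing no flux:
E = |λ_enc|/(2πε₀r) = (3.36e-6)/(2π·8.85×10^-12·0.0176) = 3.43e6 N/C.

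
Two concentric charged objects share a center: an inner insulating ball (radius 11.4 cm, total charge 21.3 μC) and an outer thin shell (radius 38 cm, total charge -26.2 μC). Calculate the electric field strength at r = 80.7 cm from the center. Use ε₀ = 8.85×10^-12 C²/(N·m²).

6.77e4 N/C

Symmetry ⇒ E = E(r) r̂. Gaussian sphere of radius r = 80.7 cm (r > 38 cm, enclosing both).
Q_enc = (21.3 μC) + (-26.2 μC) = -4.90e-6 C.
By Gauss's law, ∮E·dA = E·4πr² = Q_enc/ε₀.
E = |Q_enc|/(4πε₀r²) = (4.90×10^-6)/(4π·8.85×10^-12·(0.807)²) = 6.77×10^4 N/C.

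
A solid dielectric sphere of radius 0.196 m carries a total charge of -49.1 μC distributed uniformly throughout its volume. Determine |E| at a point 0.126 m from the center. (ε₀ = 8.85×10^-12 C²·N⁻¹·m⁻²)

|E| ≈ 7.39e6 N/C

Use a concentric Gaussian sphere at r = 0.126 m (r < R).
Only the charge within r is enclosed: Q_enc = Q·(r/R)³ = (-49.1 μC)·(0.126 m/0.196 m)³ = -1.304×10^-5 C.
Since E is radial and uniform over the Gaussian sphere, Φ = E·4πr² = Q_enc/ε₀.
E = |Q_enc|/(4πε₀r²) = (1.304×10^-5)/(4π·8.85×10^-12·(0.126)²) = 7.39×10^6 N/C.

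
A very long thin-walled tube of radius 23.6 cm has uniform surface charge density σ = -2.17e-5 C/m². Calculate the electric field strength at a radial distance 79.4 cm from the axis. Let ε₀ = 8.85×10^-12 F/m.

|E| = 7.29e5 V/m

Coaxial Gaussian cylinder, radius r = 79.4 cm, length L (r > 23.6 cm).
The whole shell is enclosed: λ_enc = σ·2πR = (-2.17×10^-5)·2π·(0.236) = -3.218×10^-5 C/m.
Gauss's law: E·2πrL = λ_enc L/ε₀.
E = |λ_enc|/(2πε₀r) = (3.218e-5)/(2π·8.85×10^-12·0.794) = 7.29×10^5 N/C.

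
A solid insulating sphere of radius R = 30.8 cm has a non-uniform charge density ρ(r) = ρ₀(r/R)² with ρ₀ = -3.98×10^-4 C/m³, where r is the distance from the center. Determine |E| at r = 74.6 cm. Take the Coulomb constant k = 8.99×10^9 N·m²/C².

Symmetry ⇒ E = E(r) r̂. Gaussian sphere of radius r = 74.6 cm (r > R, all charge enclosed).
Q_enc = 4π ∫₀^R ρ₀(r'/R)^2 r'² dr' = 4πρ₀R³/5 = -2.923e-5 C.
Since E is radial and uniform over the Gaussian sphere, Φ = E·4πr² = Q_enc/ε₀.
E = k|Q_enc|/r² = (8.99×10^9)(2.923e-5)/(0.746)² = 4.72×10^5 N/C.

4.72e5 N/C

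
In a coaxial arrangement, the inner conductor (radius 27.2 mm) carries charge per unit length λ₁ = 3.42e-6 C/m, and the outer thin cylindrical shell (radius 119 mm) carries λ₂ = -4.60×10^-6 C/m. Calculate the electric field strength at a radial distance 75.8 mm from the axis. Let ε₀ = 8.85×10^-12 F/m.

Take a coaxial cylindrical Gaussian surface of radius r = 75.8 mm and length L (between the conductors, 27.2 mm < r < 119 mm).
The shell at 119 mm lies outside the Gaussian surface, so λ_enc = λ₁ = 3.42×10^-6 C/m.
Gauss's law: E·2πrL = λ_enc L/ε₀.
E = |λ_enc|/(2πε₀r) = (3.42×10^-6)/(2π·8.85×10^-12·0.0758) = 8.11e5 N/C.

8.11×10^5 N/C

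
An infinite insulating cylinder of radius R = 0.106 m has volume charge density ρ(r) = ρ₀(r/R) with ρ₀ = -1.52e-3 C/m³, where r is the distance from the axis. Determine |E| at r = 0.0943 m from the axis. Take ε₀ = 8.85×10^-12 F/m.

E ≈ 4.80×10^6 V/m

Coaxial Gaussian cylinder, radius r = 0.0943 m, length L (r < R).
Integrating ρ over the cross-section to radius r: λ_enc = (2πρ₀/R) ∫₀^r r'^2 dr' = 2πρ₀ r^3/(3·R) = -2.518×10^-5 C/m.
Since E is radial and uniform over the curved surface, Φ = E·2πrL = Q_enc/ε₀ = λ_enc L/ε₀.
E = |λ_enc|/(2πε₀r) = (2.518×10^-5)/(2π·8.85×10^-12·0.0943) = 4.80×10^6 N/C.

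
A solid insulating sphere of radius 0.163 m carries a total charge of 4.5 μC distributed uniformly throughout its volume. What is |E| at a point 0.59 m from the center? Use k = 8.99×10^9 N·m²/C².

|E| ≈ 1.16×10^5 N/C

By spherical symmetry E is radial; choose a Gaussian sphere of radius r = 0.59 m (r > R, so the entire charge is enclosed).
Q_enc = 4.5 μC = 4.50×10^-6 C.
Since E is radial and uniform over the Gaussian sphere, Φ = E·4πr² = Q_enc/ε₀.
E = k|Q_enc|/r² = (8.99×10^9)(4.50×10^-6)/(0.59)² = 1.16×10^5 N/C.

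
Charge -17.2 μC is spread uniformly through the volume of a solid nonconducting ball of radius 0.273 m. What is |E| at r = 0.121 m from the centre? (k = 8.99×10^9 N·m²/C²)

Take a concentric spherical Gaussian surface of radius r = 0.121 m (r < R).
Only the charge within r is enclosed: Q_enc = Q·(r/R)³ = (-17.2 μC)·(0.121 m/0.273 m)³ = -1.498×10^-6 C.
Since E is radial and uniform over the Gaussian sphere, Φ = E·4πr² = Q_enc/ε₀.
E = k|Q_enc|/r² = (8.99×10^9)(1.498×10^-6)/(0.121)² = 9.20×10^5 N/C.

|E| ≈ 9.20e5 N/C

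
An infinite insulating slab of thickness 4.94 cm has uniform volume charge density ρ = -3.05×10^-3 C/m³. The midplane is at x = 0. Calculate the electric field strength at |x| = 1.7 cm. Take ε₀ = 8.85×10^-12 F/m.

E ≈ 5.86×10^6 N/C

By symmetry E is perpendicular to the slab. A Gaussian pillbox from −1.7 cm to +1.7 cm (face area A) lies entirely within the slab.
Q_enc = ρ·(2x)·A and flux = 2EA, so 2EA = 2ρxA/ε₀ ⇒ E = |ρ|x/ε₀.
E = (3.05×10^-3)(0.017)/(8.85×10^-12) = 5.86×10^6 N/C.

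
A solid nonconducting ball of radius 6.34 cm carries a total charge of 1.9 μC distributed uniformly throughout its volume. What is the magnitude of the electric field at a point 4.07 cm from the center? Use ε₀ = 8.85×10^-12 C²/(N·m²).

E = 2.73×10^6 V/m

Symmetry ⇒ E = E(r) r̂. Gaussian sphere of radius r = 4.07 cm (r < R).
For a uniform sphere the enclosed fraction is (r/R)³, so Q_enc = (1.9 μC)(0.0407/0.0634)³ = 5.027×10^-7 C.
Applying ∮E·dA = Q_enc/ε₀ with Φ = E(4πr²):
E = |Q_enc|/(4πε₀r²) = (5.027×10^-7)/(4π·8.85×10^-12·(0.0407)²) = 2.73×10^6 N/C.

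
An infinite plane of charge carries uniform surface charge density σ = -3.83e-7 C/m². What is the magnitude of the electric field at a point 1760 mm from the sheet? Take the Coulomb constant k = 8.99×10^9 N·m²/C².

The symmetry is planar: E is normal to the sheet and the same magnitude on both sides. Take a pillbox straddling the sheet with end-cap area A.
Flux Φ = 2EA and Q_enc = σA, so 2EA = σA/ε₀ ⇒ E = |σ|/(2ε₀), independent of distance.
E = 2πk|σ| = 2π(8.99×10^9)(3.83×10^-7) = 2.16e4 N/C.

E = 2.16e4 N/C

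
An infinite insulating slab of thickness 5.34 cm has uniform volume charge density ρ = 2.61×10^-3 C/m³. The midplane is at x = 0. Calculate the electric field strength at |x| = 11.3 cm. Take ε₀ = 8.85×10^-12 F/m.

The point |x| = 11.3 cm lies outside the slab (half-thickness 0.0267 m). A symmetric pillbox spanning the full slab encloses Q_enc = ρ·d·A.
Flux = 2EA ⇒ E = |ρ|d/(2ε₀), independent of distance outside.
E = (2.61e-3)(0.0534)/(2·8.85×10^-12) = 7.87e6 N/C.

E ≈ 7.87×10^6 V/m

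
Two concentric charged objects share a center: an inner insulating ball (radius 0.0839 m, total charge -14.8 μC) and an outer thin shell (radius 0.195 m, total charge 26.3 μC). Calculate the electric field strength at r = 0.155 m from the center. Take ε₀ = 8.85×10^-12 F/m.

By spherical symmetry E is radial; choose a Gaussian sphere of radius r = 0.155 m (between the bodies, 0.0839 m < r < 0.195 m).
The shell at 0.195 m lies outside the Gaussian surface, so Q_enc = -14.8 μC = -1.48e-5 C.
Since E is radial and uniform over the Gaussian sphere, Φ = E·4πr² = Q_enc/ε₀.
E = |Q_enc|/(4πε₀r²) = (1.48×10^-5)/(4π·8.85×10^-12·(0.155)²) = 5.54e6 N/C.

E ≈ 5.54×10^6 N/C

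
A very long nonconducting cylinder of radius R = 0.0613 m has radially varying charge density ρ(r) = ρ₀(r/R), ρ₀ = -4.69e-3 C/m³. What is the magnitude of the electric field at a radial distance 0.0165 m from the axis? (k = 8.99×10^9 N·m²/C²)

7.84e5 N/C

By cylindrical symmetry E is radial; use a coaxial Gaussian cylinder of radius 0.0165 m and length L (r < R).
Integrating ρ over the cross-section to radius r: λ_enc = (2πρ₀/R) ∫₀^r r'^2 dr' = 2πρ₀ r^3/(3·R) = -7.198×10^-7 C/m.
Applying ∮E·dA = Q_enc/ε₀ with the end caps contributing no flux:
E = 2k|λ_enc|/r = 2(8.99×10^9)(7.198×10^-7)/(0.0165) = 7.84×10^5 N/C.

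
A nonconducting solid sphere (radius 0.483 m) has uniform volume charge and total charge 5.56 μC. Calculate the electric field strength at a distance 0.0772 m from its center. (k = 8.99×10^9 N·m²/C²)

E ≈ 3.42×10^4 V/m

Use a concentric Gaussian sphere at r = 0.0772 m (r < R).
Only the charge within r is enclosed: Q_enc = Q·(r/R)³ = (5.56 μC)·(0.0772 m/0.483 m)³ = 2.27×10^-8 C.
Since E is radial and uniform over the Gaussian sphere, Φ = E·4πr² = Q_enc/ε₀.
E = k|Q_enc|/r² = (8.99×10^9)(2.27×10^-8)/(0.0772)² = 3.42e4 N/C.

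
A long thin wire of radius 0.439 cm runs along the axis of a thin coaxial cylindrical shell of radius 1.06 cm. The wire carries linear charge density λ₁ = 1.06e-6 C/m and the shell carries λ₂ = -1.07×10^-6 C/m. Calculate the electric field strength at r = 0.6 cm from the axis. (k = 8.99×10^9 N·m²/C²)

Coaxial Gaussian cylinder, radius r = 0.6 cm, length L (between the conductors, 0.439 cm < r < 1.06 cm).
Only the inner wire is enclosed; the outer shell contributes nothing inside itself. λ_enc = λ₁ = 1.06×10^-6 C/m.
By Gauss's law (flux through the curved wall only), E·2πrL = λ_enc L/ε₀.
E = 2k|λ_enc|/r = 2(8.99×10^9)(1.06×10^-6)/(0.006) = 3.18e6 N/C.

3.18×10^6 V/m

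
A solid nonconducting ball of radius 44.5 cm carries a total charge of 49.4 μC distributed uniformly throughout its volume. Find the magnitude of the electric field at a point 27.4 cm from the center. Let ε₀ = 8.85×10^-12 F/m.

E = 1.38×10^6 V/m

Use a concentric Gaussian sphere at r = 27.4 cm (r < R).
For a uniform sphere the enclosed fraction is (r/R)³, so Q_enc = (49.4 μC)(0.274/0.445)³ = 1.153e-5 C.
Since E is radial and uniform over the Gaussian sphere, Φ = E·4πr² = Q_enc/ε₀.
E = |Q_enc|/(4πε₀r²) = (1.153e-5)/(4π·8.85×10^-12·(0.274)²) = 1.38×10^6 N/C.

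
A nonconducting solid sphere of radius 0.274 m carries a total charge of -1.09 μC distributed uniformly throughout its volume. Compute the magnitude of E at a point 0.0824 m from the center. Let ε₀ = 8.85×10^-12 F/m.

Take a concentric spherical Gaussian surface of radius r = 0.0824 m (r < R).
Only the charge within r is enclosed: Q_enc = Q·(r/R)³ = (-1.09 μC)·(0.0824 m/0.274 m)³ = -2.965×10^-8 C.
Applying ∮E·dA = Q_enc/ε₀ with Φ = E(4πr²):
E = |Q_enc|/(4πε₀r²) = (2.965×10^-8)/(4π·8.85×10^-12·(0.0824)²) = 3.93×10^4 N/C.

E = 3.93e4 N/C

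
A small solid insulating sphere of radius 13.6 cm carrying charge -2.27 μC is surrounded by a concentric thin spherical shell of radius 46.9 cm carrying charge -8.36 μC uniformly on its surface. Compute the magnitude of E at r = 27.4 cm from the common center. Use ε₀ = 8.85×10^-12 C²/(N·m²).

2.72×10^5 V/m

Use a concentric Gaussian sphere at r = 27.4 cm (between the bodies, 13.6 cm < r < 46.9 cm).
Only the inner charge is enclosed; the outer shell contributes nothing inside itself. Q_enc = -2.27 μC = -2.27e-6 C.
Applying ∮E·dA = Q_enc/ε₀ with Φ = E(4πr²):
E = |Q_enc|/(4πε₀r²) = (2.27×10^-6)/(4π·8.85×10^-12·(0.274)²) = 2.72×10^5 N/C.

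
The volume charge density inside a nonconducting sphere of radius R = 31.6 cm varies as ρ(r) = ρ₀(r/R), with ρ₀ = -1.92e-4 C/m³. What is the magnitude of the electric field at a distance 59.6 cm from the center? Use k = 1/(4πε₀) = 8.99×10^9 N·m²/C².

Symmetry ⇒ E = E(r) r̂. Gaussian sphere of radius r = 59.6 cm (r > R, all charge enclosed).
Q_enc = 4π ∫₀^R ρ₀(r'/R)^1 r'² dr' = 4πρ₀R³/4 = -1.903×10^-5 C.
By Gauss's law, ∮E·dA = E·4πr² = Q_enc/ε₀.
E = k|Q_enc|/r² = (8.99×10^9)(1.903×10^-5)/(0.596)² = 4.82×10^5 N/C.

|E| ≈ 4.82×10^5 N/C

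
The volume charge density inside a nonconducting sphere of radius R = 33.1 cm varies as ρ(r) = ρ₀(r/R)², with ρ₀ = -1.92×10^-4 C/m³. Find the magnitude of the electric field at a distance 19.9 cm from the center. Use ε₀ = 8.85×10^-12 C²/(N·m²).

By spherical symmetry E is radial; choose a Gaussian sphere of radius r = 19.9 cm (r < R).
Q_enc = ∫₀^r ρ(r')·4πr'² dr' = (4πρ₀/R²) ∫₀^r r'^4 dr' = 4πρ₀ r^5/(5·R²) = -1.375×10^-6 C.
By Gauss's law, ∮E·dA = E·4πr² = Q_enc/ε₀.
E = |Q_enc|/(4πε₀r²) = (1.375×10^-6)/(4π·8.85×10^-12·(0.199)²) = 3.12e5 N/C.

|E| ≈ 3.12×10^5 N/C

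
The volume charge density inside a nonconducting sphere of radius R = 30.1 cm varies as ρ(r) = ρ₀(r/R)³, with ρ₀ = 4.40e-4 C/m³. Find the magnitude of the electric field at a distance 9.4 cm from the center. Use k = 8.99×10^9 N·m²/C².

|E| ≈ 2.37e4 V/m

By spherical symmetry E is radial; choose a Gaussian sphere of radius r = 9.4 cm (r < R).
Integrate the density: Q_enc = 4π ∫₀^r ρ₀(r'/R)^3 r'² dr' = 4πρ₀ r^6/(6·R³) = 2.331×10^-8 C.
By Gauss's law, ∮E·dA = E·4πr² = Q_enc/ε₀.
E = k|Q_enc|/r² = (8.99×10^9)(2.331e-8)/(0.094)² = 2.37×10^4 N/C.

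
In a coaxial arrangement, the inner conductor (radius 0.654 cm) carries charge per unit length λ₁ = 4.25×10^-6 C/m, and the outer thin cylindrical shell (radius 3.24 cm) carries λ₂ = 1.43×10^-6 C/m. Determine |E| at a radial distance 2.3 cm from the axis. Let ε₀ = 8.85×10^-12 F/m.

3.32e6 V/m

Coaxial Gaussian cylinder, radius r = 2.3 cm, length L (between the conductors, 0.654 cm < r < 3.24 cm).
The shell at 3.24 cm lies outside the Gaussian surface, so λ_enc = λ₁ = 4.25×10^-6 C/m.
By Gauss's law (flux through the curved wall only), E·2πrL = λ_enc L/ε₀.
E = |λ_enc|/(2πε₀r) = (4.25e-6)/(2π·8.85×10^-12·0.023) = 3.32×10^6 N/C.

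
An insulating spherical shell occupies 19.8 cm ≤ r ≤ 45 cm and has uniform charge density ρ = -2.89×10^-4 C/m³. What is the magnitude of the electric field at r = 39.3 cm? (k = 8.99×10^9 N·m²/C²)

Take a concentric spherical Gaussian surface of radius r = 39.3 cm (within the shell material, 19.8 cm < r < 45 cm).
Enclosed charge is the volume from a to r: Q_enc = (4π/3)ρ(r³ − a³) = -6.408e-5 C.
Since E is radial and uniform over the Gaussian sphere, Φ = E·4πr² = Q_enc/ε₀.
E = k|Q_enc|/r² = (8.99×10^9)(6.408×10^-5)/(0.393)² = 3.73e6 N/C.

E ≈ 3.73×10^6 V/m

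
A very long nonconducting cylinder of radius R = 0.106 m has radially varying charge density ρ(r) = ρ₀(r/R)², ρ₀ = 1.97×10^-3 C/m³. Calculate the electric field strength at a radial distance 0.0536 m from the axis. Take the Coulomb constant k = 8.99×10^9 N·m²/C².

Coaxial Gaussian cylinder, radius r = 0.0536 m, length L (r < R).
Integrating ρ over the cross-section to radius r: λ_enc = (2πρ₀/R²) ∫₀^r r'^3 dr' = 2πρ₀ r^4/(4·R²) = 2.273e-6 C/m.
By Gauss's law (flux through the curved wall only), E·2πrL = λ_enc L/ε₀.
E = 2k|λ_enc|/r = 2(8.99×10^9)(2.273e-6)/(0.0536) = 7.63×10^5 N/C.

E ≈ 7.63e5 N/C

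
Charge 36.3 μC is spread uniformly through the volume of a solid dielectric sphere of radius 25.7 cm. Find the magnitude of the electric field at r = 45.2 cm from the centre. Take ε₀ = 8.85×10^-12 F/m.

Use a concentric Gaussian sphere at r = 45.2 cm (r > R, so the entire charge is enclosed).
Q_enc = 36.3 μC = 3.63×10^-5 C.
Gauss's law: E·4πr² = Q_enc/ε₀.
E = |Q_enc|/(4πε₀r²) = (3.63×10^-5)/(4π·8.85×10^-12·(0.452)²) = 1.60e6 N/C.

E ≈ 1.60×10^6 N/C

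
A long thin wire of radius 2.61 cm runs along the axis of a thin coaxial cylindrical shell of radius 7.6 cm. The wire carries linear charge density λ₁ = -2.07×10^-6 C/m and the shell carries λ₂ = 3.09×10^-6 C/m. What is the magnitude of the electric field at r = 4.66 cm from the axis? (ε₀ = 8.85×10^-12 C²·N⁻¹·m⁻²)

7.99×10^5 N/C

By cylindrical symmetry E is radial; use a coaxial Gaussian cylinder of radius 4.66 cm and length L (between the conductors, 2.61 cm < r < 7.6 cm).
Only the inner wire is enclosed; the outer shell contributes nothing inside itself. λ_enc = λ₁ = -2.07e-6 C/m.
Since E is radial and uniform over the curved surface, Φ = E·2πrL = Q_enc/ε₀ = λ_enc L/ε₀.
E = |λ_enc|/(2πε₀r) = (2.07×10^-6)/(2π·8.85×10^-12·0.0466) = 7.99e5 N/C.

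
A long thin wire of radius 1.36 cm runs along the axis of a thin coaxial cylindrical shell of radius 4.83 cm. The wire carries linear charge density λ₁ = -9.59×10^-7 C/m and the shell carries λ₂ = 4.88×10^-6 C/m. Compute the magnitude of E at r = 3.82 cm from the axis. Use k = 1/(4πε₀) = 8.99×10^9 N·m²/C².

Coaxial Gaussian cylinder, radius r = 3.82 cm, length L (between the conductors, 1.36 cm < r < 4.83 cm).
The shell at 4.83 cm lies outside the Gaussian surface, so λ_enc = λ₁ = -9.59×10^-7 C/m.
Applying ∮E·dA = Q_enc/ε₀ with the end caps contributing no flux:
E = 2k|λ_enc|/r = 2(8.99×10^9)(9.59e-7)/(0.0382) = 4.51e5 N/C.

4.51×10^5 V/m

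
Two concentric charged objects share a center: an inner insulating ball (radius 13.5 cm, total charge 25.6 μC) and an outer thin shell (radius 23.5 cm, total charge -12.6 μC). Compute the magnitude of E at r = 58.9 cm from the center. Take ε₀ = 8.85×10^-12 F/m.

3.37×10^5 N/C

Use a concentric Gaussian sphere at r = 58.9 cm (r > 23.5 cm, enclosing both).
Q_enc = (25.6 μC) + (-12.6 μC) = 1.30×10^-5 C.
By Gauss's law, ∮E·dA = E·4πr² = Q_enc/ε₀.
E = |Q_enc|/(4πε₀r²) = (1.30×10^-5)/(4π·8.85×10^-12·(0.589)²) = 3.37×10^5 N/C.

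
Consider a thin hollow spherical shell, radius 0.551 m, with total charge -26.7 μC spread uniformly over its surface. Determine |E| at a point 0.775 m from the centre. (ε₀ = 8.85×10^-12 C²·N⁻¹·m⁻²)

|E| = 4.00×10^5 V/m

By spherical symmetry E is radial; choose a Gaussian sphere of radius r = 0.775 m (r > 0.551 m).
The entire shell is enclosed: Q_enc = -2.67e-5 C.
Applying ∮E·dA = Q_enc/ε₀ with Φ = E(4πr²):
E = |Q_enc|/(4πε₀r²) = (2.67e-5)/(4π·8.85×10^-12·(0.775)²) = 4.00e5 N/C.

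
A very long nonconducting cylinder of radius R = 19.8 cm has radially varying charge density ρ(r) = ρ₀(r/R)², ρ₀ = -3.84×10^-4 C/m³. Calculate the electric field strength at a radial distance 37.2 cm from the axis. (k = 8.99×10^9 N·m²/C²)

|E| ≈ 1.14×10^6 V/m

Coaxial Gaussian cylinder, radius r = 37.2 cm, length L (r > R, full charge per length enclosed).
λ_enc = 2π ∫₀^R ρ₀(r'/R)^2 r' dr' = 2πρ₀R²/4 = -2.365×10^-5 C/m.
Applying ∮E·dA = Q_enc/ε₀ with the end caps contributing no flux:
E = 2k|λ_enc|/r = 2(8.99×10^9)(2.365e-5)/(0.372) = 1.14×10^6 N/C.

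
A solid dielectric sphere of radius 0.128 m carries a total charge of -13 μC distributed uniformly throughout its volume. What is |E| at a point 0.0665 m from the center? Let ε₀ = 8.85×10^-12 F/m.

|E| = 3.71×10^6 N/C

By spherical symmetry E is radial; choose a Gaussian sphere of radius r = 0.0665 m (r < R).
Only the charge within r is enclosed: Q_enc = Q·(r/R)³ = (-13 μC)·(0.0665 m/0.128 m)³ = -1.823×10^-6 C.
Applying ∮E·dA = Q_enc/ε₀ with Φ = E(4πr²):
E = |Q_enc|/(4πε₀r²) = (1.823×10^-6)/(4π·8.85×10^-12·(0.0665)²) = 3.71e6 N/C.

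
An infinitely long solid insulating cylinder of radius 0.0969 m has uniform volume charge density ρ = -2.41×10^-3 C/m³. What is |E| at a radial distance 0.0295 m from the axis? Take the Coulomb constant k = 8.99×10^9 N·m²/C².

By cylindrical symmetry E is radial; use a coaxial Gaussian cylinder of radius 0.0295 m and length L (r < R).
Enclosed charge per unit length: λ_enc = ρ·πr² = (-2.41×10^-3)π(0.0295)² = -6.589×10^-6 C/m.
Gauss's law: E·2πrL = λ_enc L/ε₀.
E = 2k|λ_enc|/r = 2(8.99×10^9)(6.589×10^-6)/(0.0295) = 4.02×10^6 N/C.

E = 4.02×10^6 N/C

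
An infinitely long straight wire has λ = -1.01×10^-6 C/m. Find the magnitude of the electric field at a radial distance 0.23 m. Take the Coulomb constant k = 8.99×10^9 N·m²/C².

Choose a coaxial cylinder of radius r = 0.23 m (arbitrary length L) as the Gaussian surface.
Q_enc = λL, so λ_enc = -1.01×10^-6 C/m.
Gauss's law: E·2πrL = λ_enc L/ε₀.
E = 2k|λ_enc|/r = 2(8.99×10^9)(1.01×10^-6)/(0.23) = 7.90e4 N/C.

|E| = 7.90×10^4 V/m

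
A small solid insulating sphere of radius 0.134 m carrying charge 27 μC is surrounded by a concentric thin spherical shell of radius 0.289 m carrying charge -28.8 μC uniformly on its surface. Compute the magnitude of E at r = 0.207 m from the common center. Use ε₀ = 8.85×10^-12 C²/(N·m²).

Take a concentric spherical Gaussian surface of radius r = 0.207 m (between the bodies, 0.134 m < r < 0.289 m).
The shell at 0.289 m lies outside the Gaussian surface, so Q_enc = 27 μC = 2.70×10^-5 C.
Applying ∮E·dA = Q_enc/ε₀ with Φ = E(4πr²):
E = |Q_enc|/(4πε₀r²) = (2.70×10^-5)/(4π·8.85×10^-12·(0.207)²) = 5.67e6 N/C.

E = 5.67×10^6 N/C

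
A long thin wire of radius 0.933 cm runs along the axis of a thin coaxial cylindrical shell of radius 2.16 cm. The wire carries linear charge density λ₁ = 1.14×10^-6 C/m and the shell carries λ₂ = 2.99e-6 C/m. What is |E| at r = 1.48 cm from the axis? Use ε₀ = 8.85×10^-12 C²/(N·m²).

|E| = 1.39×10^6 N/C

By cylindrical symmetry E is radial; use a coaxial Gaussian cylinder of radius 1.48 cm and length L (between the conductors, 0.933 cm < r < 2.16 cm).
The shell at 2.16 cm lies outside the Gaussian surface, so λ_enc = λ₁ = 1.14×10^-6 C/m.
By Gauss's law (flux through the curved wall only), E·2πrL = λ_enc L/ε₀.
E = |λ_enc|/(2πε₀r) = (1.14e-6)/(2π·8.85×10^-12·0.0148) = 1.39e6 N/C.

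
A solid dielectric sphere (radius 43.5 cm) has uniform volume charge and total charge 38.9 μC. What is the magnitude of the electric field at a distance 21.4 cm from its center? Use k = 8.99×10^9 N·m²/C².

9.09×10^5 N/C

Symmetry ⇒ E = E(r) r̂. Gaussian sphere of radius r = 21.4 cm (r < R).
For a uniform sphere the enclosed fraction is (r/R)³, so Q_enc = (38.9 μC)(0.214/0.435)³ = 4.632e-6 C.
Gauss's law: E·4πr² = Q_enc/ε₀.
E = k|Q_enc|/r² = (8.99×10^9)(4.632e-6)/(0.214)² = 9.09e5 N/C.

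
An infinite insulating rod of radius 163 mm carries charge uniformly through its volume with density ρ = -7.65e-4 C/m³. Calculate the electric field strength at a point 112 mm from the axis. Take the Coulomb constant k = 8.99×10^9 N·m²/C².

Take a coaxial cylindrical Gaussian surface of radius r = 112 mm and length L (r < R).
Enclosed charge per unit length: λ_enc = ρ·πr² = (-7.65×10^-4)π(0.112)² = -3.015×10^-5 C/m.
By Gauss's law (flux through the curved wall only), E·2πrL = λ_enc L/ε₀.
E = 2k|λ_enc|/r = 2(8.99×10^9)(3.015×10^-5)/(0.112) = 4.84e6 N/C.

|E| = 4.84e6 N/C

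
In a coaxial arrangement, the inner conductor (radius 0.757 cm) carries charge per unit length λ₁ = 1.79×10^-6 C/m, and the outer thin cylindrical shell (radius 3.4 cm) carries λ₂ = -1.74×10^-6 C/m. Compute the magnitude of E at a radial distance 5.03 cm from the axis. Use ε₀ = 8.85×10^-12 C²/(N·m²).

E ≈ 1.79×10^4 N/C

Coaxial Gaussian cylinder, radius r = 5.03 cm, length L (r > 3.4 cm, enclosing both).
λ_enc = λ₁ + λ₂ = (1.79×10^-6) + (-1.74×10^-6) = 5.00×10^-8 C/m.
Gauss's law: E·2πrL = λ_enc L/ε₀.
E = |λ_enc|/(2πε₀r) = (5.00×10^-8)/(2π·8.85×10^-12·0.0503) = 1.79e4 N/C.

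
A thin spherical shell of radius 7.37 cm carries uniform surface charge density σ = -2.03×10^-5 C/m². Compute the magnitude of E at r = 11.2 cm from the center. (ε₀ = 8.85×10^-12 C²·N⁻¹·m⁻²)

|E| ≈ 9.93×10^5 N/C

By spherical symmetry E is radial; choose a Gaussian sphere of radius r = 11.2 cm (r > 7.37 cm).
The entire shell is enclosed: Q_enc = σ·4πR² = (-2.03×10^-5)·4π·(0.0737)² = -1.386e-6 C.
Gauss's law: E·4πr² = Q_enc/ε₀.
E = |Q_enc|/(4πε₀r²) = (1.386e-6)/(4π·8.85×10^-12·(0.112)²) = 9.93×10^5 N/C.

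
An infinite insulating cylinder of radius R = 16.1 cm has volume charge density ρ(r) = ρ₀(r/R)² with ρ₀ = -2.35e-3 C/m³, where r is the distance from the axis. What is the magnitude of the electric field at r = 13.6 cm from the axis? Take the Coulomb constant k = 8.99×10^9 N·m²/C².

By cylindrical symmetry E is radial; use a coaxial Gaussian cylinder of radius 13.6 cm and length L (r < R).
Integrating ρ over the cross-section to radius r: λ_enc = (2πρ₀/R²) ∫₀^r r'^3 dr' = 2πρ₀ r^4/(4·R²) = -4.872e-5 C/m.
Applying ∮E·dA = Q_enc/ε₀ with the end caps contributing no flux:
E = 2k|λ_enc|/r = 2(8.99×10^9)(4.872×10^-5)/(0.136) = 6.44×10^6 N/C.

E ≈ 6.44e6 N/C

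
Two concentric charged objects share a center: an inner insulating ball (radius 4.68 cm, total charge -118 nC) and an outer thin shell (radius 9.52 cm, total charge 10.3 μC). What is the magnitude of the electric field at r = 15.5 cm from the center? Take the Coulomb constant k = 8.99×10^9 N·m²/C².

By spherical symmetry E is radial; choose a Gaussian sphere of radius r = 15.5 cm (r > 9.52 cm, enclosing both).
Q_enc = (-118 nC) + (10.3 μC) = 1.018×10^-5 C.
Since E is radial and uniform over the Gaussian sphere, Φ = E·4πr² = Q_enc/ε₀.
E = k|Q_enc|/r² = (8.99×10^9)(1.018e-5)/(0.155)² = 3.81e6 N/C.

3.81×10^6 N/C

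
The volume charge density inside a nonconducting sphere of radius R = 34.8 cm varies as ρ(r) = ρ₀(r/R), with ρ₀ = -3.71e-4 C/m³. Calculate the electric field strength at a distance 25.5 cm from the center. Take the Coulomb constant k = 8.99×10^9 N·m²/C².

E = 1.96e6 V/m

Use a concentric Gaussian sphere at r = 25.5 cm (r < R).
Q_enc = ∫₀^r ρ(r')·4πr'² dr' = (4πρ₀/R) ∫₀^r r'^3 dr' = 4πρ₀ r^4/(4·R) = -1.416×10^-5 C.
Gauss's law: E·4πr² = Q_enc/ε₀.
E = k|Q_enc|/r² = (8.99×10^9)(1.416e-5)/(0.255)² = 1.96×10^6 N/C.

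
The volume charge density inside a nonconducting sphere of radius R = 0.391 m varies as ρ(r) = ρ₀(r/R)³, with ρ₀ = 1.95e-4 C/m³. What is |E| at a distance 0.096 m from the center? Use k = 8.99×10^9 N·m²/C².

|E| ≈ 5.22×10^3 N/C

Take a concentric spherical Gaussian surface of radius r = 0.096 m (r < R).
Q_enc = ∫₀^r ρ(r')·4πr'² dr' = (4πρ₀/R³) ∫₀^r r'^5 dr' = 4πρ₀ r^6/(6·R³) = 5.348×10^-9 C.
Applying ∮E·dA = Q_enc/ε₀ with Φ = E(4πr²):
E = k|Q_enc|/r² = (8.99×10^9)(5.348×10^-9)/(0.096)² = 5.22×10^3 N/C.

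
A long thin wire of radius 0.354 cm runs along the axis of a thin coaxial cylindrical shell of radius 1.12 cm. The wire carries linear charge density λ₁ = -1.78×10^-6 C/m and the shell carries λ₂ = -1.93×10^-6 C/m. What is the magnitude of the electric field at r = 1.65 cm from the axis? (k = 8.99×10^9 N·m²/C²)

Take a coaxial cylindrical Gaussian surface of radius r = 1.65 cm and length L (r > 1.12 cm, enclosing both).
λ_enc = λ₁ + λ₂ = (-1.78e-6) + (-1.93×10^-6) = -3.71×10^-6 C/m.
Applying ∮E·dA = Q_enc/ε₀ with the end caps contributing no flux:
E = 2k|λ_enc|/r = 2(8.99×10^9)(3.71×10^-6)/(0.0165) = 4.04e6 N/C.

|E| ≈ 4.04×10^6 N/C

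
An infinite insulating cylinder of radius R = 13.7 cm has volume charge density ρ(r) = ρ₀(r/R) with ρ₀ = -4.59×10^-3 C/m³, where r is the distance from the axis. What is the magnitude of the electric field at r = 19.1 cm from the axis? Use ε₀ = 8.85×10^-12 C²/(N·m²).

E ≈ 1.70×10^7 N/C

Take a coaxial cylindrical Gaussian surface of radius r = 19.1 cm and length L (r > R, full charge per length enclosed).
λ_enc = 2π ∫₀^R ρ₀(r'/R)^1 r' dr' = 2πρ₀R²/3 = -1.804×10^-4 C/m.
Since E is radial and uniform over the curved surface, Φ = E·2πrL = Q_enc/ε₀ = λ_enc L/ε₀.
E = |λ_enc|/(2πε₀r) = (1.804e-4)/(2π·8.85×10^-12·0.191) = 1.70×10^7 N/C.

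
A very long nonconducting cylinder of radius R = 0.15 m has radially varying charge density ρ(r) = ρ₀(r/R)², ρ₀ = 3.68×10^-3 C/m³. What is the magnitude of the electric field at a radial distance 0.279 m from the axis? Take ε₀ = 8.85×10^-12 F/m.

Take a coaxial cylindrical Gaussian surface of radius r = 0.279 m and length L (r > R, full charge per length enclosed).
λ_enc = 2π ∫₀^R ρ₀(r'/R)^2 r' dr' = 2πρ₀R²/4 = 1.301×10^-4 C/m.
Gauss's law: E·2πrL = λ_enc L/ε₀.
E = |λ_enc|/(2πε₀r) = (1.301×10^-4)/(2π·8.85×10^-12·0.279) = 8.38×10^6 N/C.

E ≈ 8.38×10^6 N/C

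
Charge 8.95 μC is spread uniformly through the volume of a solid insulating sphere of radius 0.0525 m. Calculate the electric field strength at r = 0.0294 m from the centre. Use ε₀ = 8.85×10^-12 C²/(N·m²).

|E| ≈ 1.64e7 N/C

Symmetry ⇒ E = E(r) r̂. Gaussian sphere of radius r = 0.0294 m (r < R).
Only the charge within r is enclosed: Q_enc = Q·(r/R)³ = (8.95 μC)·(0.0294 m/0.0525 m)³ = 1.572e-6 C.
Since E is radial and uniform over the Gaussian sphere, Φ = E·4πr² = Q_enc/ε₀.
E = |Q_enc|/(4πε₀r²) = (1.572e-6)/(4π·8.85×10^-12·(0.0294)²) = 1.64×10^7 N/C.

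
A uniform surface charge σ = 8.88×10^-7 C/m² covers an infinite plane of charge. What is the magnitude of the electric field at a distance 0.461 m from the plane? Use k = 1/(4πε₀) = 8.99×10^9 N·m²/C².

The symmetry is planar: E is normal to the sheet and the same magnitude on both sides. Take a pillbox straddling the sheet with end-cap area A.
Flux Φ = 2EA and Q_enc = σA, so 2EA = σA/ε₀ ⇒ E = |σ|/(2ε₀), independent of distance.
E = 2πk|σ| = 2π(8.99×10^9)(8.88e-7) = 5.02×10^4 N/C.

|E| ≈ 5.02e4 V/m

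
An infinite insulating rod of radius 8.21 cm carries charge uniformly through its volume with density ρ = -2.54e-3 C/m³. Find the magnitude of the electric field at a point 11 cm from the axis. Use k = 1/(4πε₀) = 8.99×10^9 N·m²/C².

Choose a coaxial cylinder of radius r = 11 cm (arbitrary length L) as the Gaussian surface (r > 8.21 cm, full cross-section enclosed).
λ_enc = ρ·πR² = (-2.54e-3)π(0.0821)² = -5.379×10^-5 C/m.
Applying ∮E·dA = Q_enc/ε₀ with the end caps contributing no flux:
E = 2k|λ_enc|/r = 2(8.99×10^9)(5.379×10^-5)/(0.11) = 8.79×10^6 N/C.

|E| = 8.79×10^6 N/C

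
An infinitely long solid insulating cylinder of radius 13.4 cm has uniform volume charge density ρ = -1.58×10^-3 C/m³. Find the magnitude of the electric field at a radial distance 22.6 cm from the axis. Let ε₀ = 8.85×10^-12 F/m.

|E| = 7.09×10^6 V/m

By cylindrical symmetry E is radial; use a coaxial Gaussian cylinder of radius 22.6 cm and length L (r > 13.4 cm, full cross-section enclosed).
λ_enc = ρ·πR² = (-1.58×10^-3)π(0.134)² = -8.913e-5 C/m.
By Gauss's law (flux through the curved wall only), E·2πrL = λ_enc L/ε₀.
E = |λ_enc|/(2πε₀r) = (8.913×10^-5)/(2π·8.85×10^-12·0.226) = 7.09×10^6 N/C.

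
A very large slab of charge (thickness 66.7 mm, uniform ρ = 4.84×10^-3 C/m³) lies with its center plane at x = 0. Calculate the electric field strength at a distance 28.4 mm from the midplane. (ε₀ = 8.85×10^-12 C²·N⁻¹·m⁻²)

|E| ≈ 1.55×10^7 V/m

By symmetry E is perpendicular to the slab. A Gaussian pillbox from −28.4 mm to +28.4 mm (face area A) lies entirely within the slab.
Q_enc = ρ·(2x)·A and flux = 2EA, so 2EA = 2ρxA/ε₀ ⇒ E = |ρ|x/ε₀.
E = (4.84×10^-3)(0.0284)/(8.85×10^-12) = 1.55×10^7 N/C.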